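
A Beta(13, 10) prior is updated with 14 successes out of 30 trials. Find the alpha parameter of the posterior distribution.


In the Beta-Binomial conjugate update:
alpha_post = alpha_prior + successes
= 13 + 14
= 27

27


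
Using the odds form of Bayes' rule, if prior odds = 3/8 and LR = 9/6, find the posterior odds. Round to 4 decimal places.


Bayes' rule in odds form: posterior odds = prior odds * LR
= (3 * 9) / (8 * 6)
= 27/48 = 0.5625

0.5625


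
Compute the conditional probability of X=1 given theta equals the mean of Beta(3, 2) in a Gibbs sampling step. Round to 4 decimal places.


Mean of Beta(3, 2) = 0.6
P(X=1 | theta=0.6) = 0.6

0.6


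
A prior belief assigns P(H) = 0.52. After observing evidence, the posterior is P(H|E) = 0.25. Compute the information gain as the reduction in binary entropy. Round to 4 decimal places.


H(prior) = -0.52*log2(0.52) - 0.48*log2(0.48)
= 0.9988
H(post) = -0.25*log2(0.25) - 0.75*log2(0.75)
= 0.8113
IG = 0.9988 - 0.8113 = 0.1876

0.1876


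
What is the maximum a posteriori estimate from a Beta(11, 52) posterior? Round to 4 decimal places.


The MAP estimate equals the mode of the distribution.
Mode of Beta(a,b) = (a-1)/(a+b-2)
= 10/61
= 0.1639

0.1639


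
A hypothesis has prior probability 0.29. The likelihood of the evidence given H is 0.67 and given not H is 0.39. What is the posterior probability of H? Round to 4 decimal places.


Using Bayes' theorem:
P(E) = 0.29 * 0.67 + 0.71 * 0.39
P(E) = 0.4712
P(H|E) = (0.29 * 0.67) / 0.4712 = 0.4124

0.4124


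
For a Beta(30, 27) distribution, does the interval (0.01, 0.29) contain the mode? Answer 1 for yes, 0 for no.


Mode of Beta(a,b) = (a-1)/(a+b-2)
= (30-1)/(30+27-2) = 0.5273
Check: 0.01 <= 0.5273 <= 0.29?
Result: 0

0


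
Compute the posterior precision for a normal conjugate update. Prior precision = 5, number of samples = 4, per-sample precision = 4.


tau_post = tau_0 + n * tau
= 5 + 4 * 4 = 21

21


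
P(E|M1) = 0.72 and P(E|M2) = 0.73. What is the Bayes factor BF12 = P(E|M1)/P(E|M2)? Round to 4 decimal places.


Bayes factor BF12 = P(E|M1) / P(E|M2)
= 0.72 / 0.73
= 0.9863

0.9863


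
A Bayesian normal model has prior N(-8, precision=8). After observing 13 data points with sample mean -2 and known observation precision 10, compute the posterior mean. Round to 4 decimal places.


Posterior mean = (prior_precision * prior_mean + n * data_precision * data_mean) / (prior_precision + n * data_precision)
Numerator = 8*-8 + 13*10*-2 = -324
Denominator = 8 + 13*10 = 138
Posterior mean = -2.3478

-2.3478


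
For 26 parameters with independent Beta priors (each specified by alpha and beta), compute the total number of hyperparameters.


A Beta prior has 2 hyperparameters per parameter.
Total = 26 * 2 = 52

52


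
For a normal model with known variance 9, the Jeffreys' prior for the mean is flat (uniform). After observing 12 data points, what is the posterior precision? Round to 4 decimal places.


Jeffreys' prior for normal mean (known variance) is flat.
Prior precision = 0.
Posterior precision = prior_prec + n/sigma^2 = 0 + 12/9
= 1.3333

1.3333


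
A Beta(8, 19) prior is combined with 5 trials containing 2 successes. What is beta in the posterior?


In conjugate updating:
beta_posterior = beta_prior + (n - k)
= 19 + (5 - 2)
= 19 + 3 = 22

22


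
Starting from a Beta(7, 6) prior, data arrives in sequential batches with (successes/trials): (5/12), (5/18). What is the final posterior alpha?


In sequential Bayesian updating, we sum all successes.
Total successes = 10
Final alpha = 7 + 10 = 17

17


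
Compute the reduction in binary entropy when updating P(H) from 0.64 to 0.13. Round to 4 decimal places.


H_before = -p*log2(p) - (1-p)*log2(1-p) for p=0.64: 0.9427
H_after for p=0.13: 0.5574
Reduction = 0.9427 - 0.5574 = 0.3852

0.3852


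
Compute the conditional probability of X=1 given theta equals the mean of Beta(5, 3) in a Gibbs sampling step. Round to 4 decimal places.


Mean of Beta(5, 3) = 0.625
P(X=1 | theta=0.625) = 0.625

0.625


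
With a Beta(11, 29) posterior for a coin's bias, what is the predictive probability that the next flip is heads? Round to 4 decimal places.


The predictive probability equals the posterior mean.
P(next = heads) = alpha / (alpha + beta)
= 11 / 40 = 0.275

0.275


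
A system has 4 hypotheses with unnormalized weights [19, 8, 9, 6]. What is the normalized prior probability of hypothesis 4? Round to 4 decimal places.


The normalized prior is the weight divided by the total.
Total weight = 42
P(H4) = 6 / 42 = 0.1429

0.1429


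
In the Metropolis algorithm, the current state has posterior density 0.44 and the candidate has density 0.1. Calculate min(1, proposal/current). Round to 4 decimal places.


Ratio = 0.1/0.44 = 0.2273
Acceptance probability = min(1, 0.2273)
= 0.2273

0.2273


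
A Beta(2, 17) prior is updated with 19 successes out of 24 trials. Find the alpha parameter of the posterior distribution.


In the Beta-Binomial conjugate update:
alpha_post = alpha_prior + successes
= 2 + 19
= 21

21


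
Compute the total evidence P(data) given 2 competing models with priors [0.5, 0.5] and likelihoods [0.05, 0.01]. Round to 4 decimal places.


Marginal likelihood = sum P(model_i) * P(data|model_i)
Model 1: 0.5 * 0.05 = 0.025
Model 2: 0.5 * 0.01 = 0.005
Total = 0.03

0.03


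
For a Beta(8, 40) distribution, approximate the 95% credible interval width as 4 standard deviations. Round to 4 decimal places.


Variance of Beta(a,b) = ab / ((a+b)^2 * (a+b+1))
= 8*40 / ((48)^2 * 49)
= 0.0028
SD = sqrt(0.0028) = 0.0532
Width = 4 * SD = 0.213

0.213


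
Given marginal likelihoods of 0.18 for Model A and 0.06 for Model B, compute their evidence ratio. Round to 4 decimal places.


Ratio = ML(A) / ML(B) = 0.18/0.06
= 3.0

3.0


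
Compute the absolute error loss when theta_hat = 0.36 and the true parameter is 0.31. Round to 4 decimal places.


L = |theta_hat - theta_true|
= |0.36 - 0.31| = 0.05

0.05


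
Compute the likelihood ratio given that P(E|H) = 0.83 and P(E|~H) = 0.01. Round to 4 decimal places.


LR = P(E|H) / P(E|~H)
= 0.83 / 0.01 = 83.0

83.0


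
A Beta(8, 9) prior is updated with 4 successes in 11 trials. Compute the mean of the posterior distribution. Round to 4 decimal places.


After update: Beta(12, 16)
Mean = 12 / (12 + 16) = 12 / 28
= 0.4286

0.4286


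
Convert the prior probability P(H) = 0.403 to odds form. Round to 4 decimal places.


P(not H) = 1 - 0.403 = 0.597
Odds = 0.403 / 0.597 = 0.675

0.675


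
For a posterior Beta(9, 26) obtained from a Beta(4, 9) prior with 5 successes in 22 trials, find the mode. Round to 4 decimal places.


Mode = (alpha - 1) / (alpha + beta - 2)
= 8 / 33
= 0.2424

0.2424


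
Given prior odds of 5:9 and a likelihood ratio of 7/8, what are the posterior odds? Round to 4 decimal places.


Posterior odds = prior odds * LR
Prior odds = 5/9 = 0.5556
LR = 7/8 = 0.875
Posterior odds = 0.5556 * 0.875 = 0.4861

0.4861


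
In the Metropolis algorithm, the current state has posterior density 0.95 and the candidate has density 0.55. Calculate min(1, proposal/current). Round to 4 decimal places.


Ratio = 0.55/0.95 = 0.5789
Acceptance probability = min(1, 0.5789)
= 0.5789

0.5789


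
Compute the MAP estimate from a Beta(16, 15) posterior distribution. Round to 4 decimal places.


MAP = mode of Beta distribution
= (alpha - 1)/(alpha + beta - 2)
= (16-1)/(16+15-2)
= 15/29 = 0.5172

0.5172


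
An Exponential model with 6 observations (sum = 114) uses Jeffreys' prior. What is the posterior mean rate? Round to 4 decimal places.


Posterior Gamma(6, 114)
E[lambda] = 6/114 = 0.0526

0.0526


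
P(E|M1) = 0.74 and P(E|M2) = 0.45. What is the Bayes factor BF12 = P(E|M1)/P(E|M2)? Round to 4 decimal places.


Bayes factor BF12 = P(E|M1) / P(E|M2)
= 0.74 / 0.45
= 1.6444

1.6444


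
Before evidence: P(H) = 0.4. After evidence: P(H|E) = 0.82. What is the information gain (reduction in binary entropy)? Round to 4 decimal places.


Prior entropy = 0.971
Posterior entropy = 0.6801
Information gain = 0.971 - 0.6801 = 0.2909

0.2909


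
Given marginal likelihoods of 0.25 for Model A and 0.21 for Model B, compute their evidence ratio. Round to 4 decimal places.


Ratio = ML(A) / ML(B) = 0.25/0.21
= 1.1905

1.1905


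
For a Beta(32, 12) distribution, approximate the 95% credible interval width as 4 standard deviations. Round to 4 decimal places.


Variance of Beta(a,b) = ab / ((a+b)^2 * (a+b+1))
= 32*12 / ((44)^2 * 45)
= 0.0044
SD = sqrt(0.0044) = 0.0664
Width = 4 * SD = 0.2656

0.2656


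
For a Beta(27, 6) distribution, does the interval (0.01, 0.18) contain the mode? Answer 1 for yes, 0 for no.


Mode of Beta(a,b) = (a-1)/(a+b-2)
= (27-1)/(27+6-2) = 0.8387
Check: 0.01 <= 0.8387 <= 0.18?
Result: 0

0


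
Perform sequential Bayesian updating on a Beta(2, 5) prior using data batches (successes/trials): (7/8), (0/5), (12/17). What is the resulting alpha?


Accumulate successes: 19
Posterior alpha = prior alpha + sum of successes
= 2 + 19 = 21

21


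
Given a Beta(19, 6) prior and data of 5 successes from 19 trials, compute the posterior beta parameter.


Number of failures = 19 - 5 = 14
Posterior beta = 6 + 14 = 20

20


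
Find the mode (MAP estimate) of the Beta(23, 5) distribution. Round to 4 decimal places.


For Beta(a,b) with a,b > 1:
Mode = (a-1)/(a+b-2) = (23-1)/(28-2)
= 22/26 = 0.8462

0.8462


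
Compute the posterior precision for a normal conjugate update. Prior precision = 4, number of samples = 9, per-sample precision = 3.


tau_post = tau_0 + n * tau
= 4 + 9 * 3 = 31

31


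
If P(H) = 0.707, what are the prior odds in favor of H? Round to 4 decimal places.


Prior odds = P(H) / (1 - P(H))
= 0.707 / 0.293
= 2.413

2.413


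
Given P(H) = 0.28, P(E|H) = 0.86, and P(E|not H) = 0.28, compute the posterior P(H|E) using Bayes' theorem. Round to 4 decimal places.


By Bayes' theorem: P(H|E) = P(E|H)*P(H) / P(E)
P(E) = P(E|H)*P(H) + P(E|not H)*P(not H)
P(E) = 0.86*0.28 + 0.28*0.72 = 0.4424
P(H|E) = 0.86*0.28 / 0.4424 = 0.5443

0.5443


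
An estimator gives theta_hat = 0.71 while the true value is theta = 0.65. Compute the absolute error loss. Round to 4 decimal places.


The absolute error loss is |theta_hat - theta|
= |0.71 - 0.65|
= 0.06

0.06


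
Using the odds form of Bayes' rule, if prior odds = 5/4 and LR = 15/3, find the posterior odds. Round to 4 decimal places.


Bayes' rule in odds form: posterior odds = prior odds * LR
= (5 * 15) / (4 * 3)
= 75/12 = 6.25

6.25


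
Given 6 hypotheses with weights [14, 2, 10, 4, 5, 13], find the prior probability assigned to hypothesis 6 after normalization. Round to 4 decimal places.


To normalize, divide each weight by the sum of all weights.
Sum = 48
Prior(H6) = 13/48 = 0.2708

0.2708


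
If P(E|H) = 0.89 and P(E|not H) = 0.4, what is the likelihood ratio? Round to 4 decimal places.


Likelihood ratio = P(E|H) / P(E|not H)
= 0.89 / 0.4
= 2.225

2.225


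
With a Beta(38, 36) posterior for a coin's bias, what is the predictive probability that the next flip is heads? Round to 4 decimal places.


The predictive probability equals the posterior mean.
P(next = heads) = alpha / (alpha + beta)
= 38 / 74 = 0.5135

0.5135


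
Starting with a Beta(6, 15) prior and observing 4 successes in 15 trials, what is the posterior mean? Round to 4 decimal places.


Posterior parameters: alpha = 6 + 4 = 10
beta = 15 + 11 = 26
Posterior mean = alpha / (alpha + beta) = 10 / 36
= 0.2778

0.2778


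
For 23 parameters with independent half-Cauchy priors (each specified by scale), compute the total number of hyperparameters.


A half-Cauchy prior has 1 hyperparameter per parameter.
Total = 23 * 1 = 23

23


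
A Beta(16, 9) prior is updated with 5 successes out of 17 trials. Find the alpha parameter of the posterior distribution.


In the Beta-Binomial conjugate update:
alpha_post = alpha_prior + successes
= 16 + 5
= 21

21


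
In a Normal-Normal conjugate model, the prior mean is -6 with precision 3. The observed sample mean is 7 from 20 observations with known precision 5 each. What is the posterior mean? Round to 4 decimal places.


Posterior precision = tau0 + n*tau = 3 + 20*5 = 103
Posterior mean = (tau0*mu0 + n*tau*xbar) / posterior_precision
= (3*-6 + 20*5*7) / 103
= 682 / 103 = 6.6214

6.6214


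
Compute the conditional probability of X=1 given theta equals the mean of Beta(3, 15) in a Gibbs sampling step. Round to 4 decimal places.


Mean of Beta(3, 15) = 0.1667
P(X=1 | theta=0.1667) = 0.1667

0.1667


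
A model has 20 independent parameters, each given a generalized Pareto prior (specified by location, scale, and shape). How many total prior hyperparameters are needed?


Each generalized Pareto prior needs 3 hyperparameters (location, scale, and shape).
Total = 3 * 20 = 60

60


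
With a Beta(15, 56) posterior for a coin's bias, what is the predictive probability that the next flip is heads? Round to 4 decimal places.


The predictive probability equals the posterior mean.
P(next = heads) = alpha / (alpha + beta)
= 15 / 71 = 0.2113

0.2113


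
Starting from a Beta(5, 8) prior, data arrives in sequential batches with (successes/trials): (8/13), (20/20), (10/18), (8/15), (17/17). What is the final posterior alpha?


In sequential Bayesian updating, we sum all successes.
Total successes = 63
Final alpha = 5 + 63 = 68

68


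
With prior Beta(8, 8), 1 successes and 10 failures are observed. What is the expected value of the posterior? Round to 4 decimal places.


Posterior = Beta(9, 18)
E[theta] = alpha/(alpha+beta)
= 9/27 = 0.3333

0.3333


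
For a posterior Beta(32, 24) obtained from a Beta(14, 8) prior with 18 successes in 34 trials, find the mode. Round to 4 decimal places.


Mode = (alpha - 1) / (alpha + beta - 2)
= 31 / 54
= 0.5741

0.5741


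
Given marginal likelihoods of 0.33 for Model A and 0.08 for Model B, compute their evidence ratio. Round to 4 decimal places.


Ratio = ML(A) / ML(B) = 0.33/0.08
= 4.125

4.125


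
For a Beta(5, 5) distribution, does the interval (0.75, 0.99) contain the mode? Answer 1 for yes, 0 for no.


Mode of Beta(a,b) = (a-1)/(a+b-2)
= (5-1)/(5+5-2) = 0.5
Check: 0.75 <= 0.5 <= 0.99?
Result: 0

0


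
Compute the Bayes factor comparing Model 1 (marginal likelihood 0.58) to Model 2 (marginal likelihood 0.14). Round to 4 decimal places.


BF12 = marginal likelihood of M1 / marginal likelihood of M2
= 0.58/0.14
= 4.1429

4.1429


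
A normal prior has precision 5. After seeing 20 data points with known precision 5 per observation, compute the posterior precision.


In the conjugate normal model, precisions add:
tau_posterior = tau_prior + n * tau_data
= 5 + 20*5 = 105

105


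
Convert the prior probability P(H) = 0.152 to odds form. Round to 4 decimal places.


P(not H) = 1 - 0.152 = 0.848
Odds = 0.152 / 0.848 = 0.1792

0.1792


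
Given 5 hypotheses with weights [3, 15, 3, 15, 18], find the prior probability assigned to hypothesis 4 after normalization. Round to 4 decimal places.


To normalize, divide each weight by the sum of all weights.
Sum = 54
Prior(H4) = 15/54 = 0.2778

0.2778


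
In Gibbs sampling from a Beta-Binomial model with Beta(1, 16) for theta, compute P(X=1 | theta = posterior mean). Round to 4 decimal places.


Posterior mean = alpha/(alpha+beta) = 1/17 = 0.0588
P(X=1|theta=mean) = theta = 0.0588

0.0588


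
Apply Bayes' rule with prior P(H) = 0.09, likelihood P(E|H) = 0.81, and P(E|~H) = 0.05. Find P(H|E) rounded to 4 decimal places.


Step 1: Compute marginal P(E) = P(E|H)P(H) + P(E|~H)P(~H)
= 0.81*0.09 + 0.05*0.91 = 0.1184
Step 2: P(H|E) = P(E|H)P(H)/P(E) = 0.0729/0.1184
= 0.6157

0.6157


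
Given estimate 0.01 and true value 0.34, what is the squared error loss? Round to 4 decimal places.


Squared error = (estimate - true)^2
Difference = -0.33
Loss = -0.33^2 = 0.1089

0.1089


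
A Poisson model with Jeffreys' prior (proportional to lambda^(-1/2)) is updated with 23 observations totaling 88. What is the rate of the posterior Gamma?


Posterior = Gamma(0.5 + S, n)
= Gamma(0.5 + 88, 23)
Posterior rate = 0 + n = 23

23.0


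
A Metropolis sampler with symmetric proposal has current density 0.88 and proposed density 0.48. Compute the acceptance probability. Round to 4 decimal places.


For symmetric proposals, acceptance = min(1, pi(x*)/pi(x))
= min(1, 0.48/0.88)
= min(1, 0.5455) = 0.5455

0.5455


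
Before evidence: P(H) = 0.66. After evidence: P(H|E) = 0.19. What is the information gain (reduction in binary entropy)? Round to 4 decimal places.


Prior entropy = 0.9248
Posterior entropy = 0.7015
Information gain = 0.9248 - 0.7015 = 0.2233

0.2233


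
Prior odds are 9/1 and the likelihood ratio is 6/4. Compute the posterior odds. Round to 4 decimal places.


Posterior odds = prior odds * likelihood ratio
= (9/1) * (6/4)
= 54 / 4
= 13.5

13.5


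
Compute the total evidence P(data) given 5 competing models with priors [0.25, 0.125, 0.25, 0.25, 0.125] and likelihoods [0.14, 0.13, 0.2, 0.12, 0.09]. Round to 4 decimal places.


Marginal likelihood = sum P(model_i) * P(data|model_i)
Model 1: 0.25 * 0.14 = 0.035
Model 2: 0.125 * 0.13 = 0.0163
Model 3: 0.25 * 0.2 = 0.05
Model 4: 0.25 * 0.12 = 0.03
Model 5: 0.125 * 0.09 = 0.0112
Total = 0.1425

0.1425


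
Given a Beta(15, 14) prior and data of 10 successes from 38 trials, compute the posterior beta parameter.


Number of failures = 38 - 10 = 28
Posterior beta = 14 + 28 = 42

42


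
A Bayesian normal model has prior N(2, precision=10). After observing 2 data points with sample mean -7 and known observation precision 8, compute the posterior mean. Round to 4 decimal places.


Posterior mean = (prior_precision * prior_mean + n * data_precision * data_mean) / (prior_precision + n * data_precision)
Numerator = 10*2 + 2*8*-7 = -92
Denominator = 10 + 2*8 = 26
Posterior mean = -3.5385

-3.5385


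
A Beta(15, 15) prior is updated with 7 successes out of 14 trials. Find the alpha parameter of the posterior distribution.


In the Beta-Binomial conjugate update:
alpha_post = alpha_prior + successes
= 15 + 7
= 22

22


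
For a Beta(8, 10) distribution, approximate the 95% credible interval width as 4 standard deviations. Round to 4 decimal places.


Variance of Beta(a,b) = ab / ((a+b)^2 * (a+b+1))
= 8*10 / ((18)^2 * 19)
= 0.013
SD = sqrt(0.013) = 0.114
Width = 4 * SD = 0.456

0.456


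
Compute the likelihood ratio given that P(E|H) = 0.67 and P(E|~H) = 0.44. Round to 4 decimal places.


LR = P(E|H) / P(E|~H)
= 0.67 / 0.44 = 1.5227

1.5227


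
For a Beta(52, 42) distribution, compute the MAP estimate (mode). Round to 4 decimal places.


MAP = mode = (a-1)/(a+b-2)
= (52-1)/(52+42-2)
= 51/92 = 0.5543

0.5543


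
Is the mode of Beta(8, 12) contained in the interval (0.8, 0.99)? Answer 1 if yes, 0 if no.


Mode = (a-1)/(a+b-2) = 7/18 = 0.3889
Interval: (0.8, 0.99)
Contains mode? 0

0


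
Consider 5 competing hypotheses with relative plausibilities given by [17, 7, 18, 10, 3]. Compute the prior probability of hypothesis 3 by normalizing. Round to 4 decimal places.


Sum of weights = 17 + 7 + 18 + 10 + 3 = 55
Normalized prior for H3 = 18 / 55
= 0.3273

0.3273


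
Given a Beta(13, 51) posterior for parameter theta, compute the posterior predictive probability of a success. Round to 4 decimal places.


For a Beta-Bernoulli model, the predictive probability is the mean:
P(success) = 13/(13+51) = 13/64 = 0.2031

0.2031


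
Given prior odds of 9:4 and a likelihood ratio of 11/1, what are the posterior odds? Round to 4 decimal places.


Posterior odds = prior odds * LR
Prior odds = 9/4 = 2.25
LR = 11/1 = 11.0
Posterior odds = 2.25 * 11.0 = 24.75

24.75


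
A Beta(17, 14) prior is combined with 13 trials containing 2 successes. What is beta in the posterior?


In conjugate updating:
beta_posterior = beta_prior + (n - k)
= 14 + (13 - 2)
= 14 + 11 = 25

25


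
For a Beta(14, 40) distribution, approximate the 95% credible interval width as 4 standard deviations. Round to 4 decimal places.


Variance of Beta(a,b) = ab / ((a+b)^2 * (a+b+1))
= 14*40 / ((54)^2 * 55)
= 0.0035
SD = sqrt(0.0035) = 0.0591
Width = 4 * SD = 0.2364

0.2364


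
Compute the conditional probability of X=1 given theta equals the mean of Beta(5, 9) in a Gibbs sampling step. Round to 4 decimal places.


Mean of Beta(5, 9) = 0.3571
P(X=1 | theta=0.3571) = 0.3571

0.3571


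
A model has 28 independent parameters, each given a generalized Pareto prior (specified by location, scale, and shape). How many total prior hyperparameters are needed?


Each generalized Pareto prior needs 3 hyperparameters (location, scale, and shape).
Total = 3 * 28 = 84

84


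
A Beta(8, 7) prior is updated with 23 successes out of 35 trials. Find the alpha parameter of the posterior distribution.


In the Beta-Binomial conjugate update:
alpha_post = alpha_prior + successes
= 8 + 23
= 31

31


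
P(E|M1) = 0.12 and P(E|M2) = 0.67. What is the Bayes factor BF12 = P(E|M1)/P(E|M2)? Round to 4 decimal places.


Bayes factor BF12 = P(E|M1) / P(E|M2)
= 0.12 / 0.67
= 0.1791

0.1791


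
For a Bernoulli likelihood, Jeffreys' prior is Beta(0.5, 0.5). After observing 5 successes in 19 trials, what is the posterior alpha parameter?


Jeffreys' prior for Bernoulli is Beta(0.5, 0.5).
Posterior is Beta(0.5 + k, 0.5 + n - k).
Posterior alpha = 0.5 + k = 0.5 + 5 = 5.5

5.5


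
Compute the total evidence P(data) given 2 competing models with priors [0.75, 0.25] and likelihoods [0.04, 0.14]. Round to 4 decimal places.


Marginal likelihood = sum P(model_i) * P(data|model_i)
Model 1: 0.75 * 0.04 = 0.03
Model 2: 0.25 * 0.14 = 0.035
Total = 0.065

0.065


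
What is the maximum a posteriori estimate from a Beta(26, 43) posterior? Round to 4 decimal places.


The MAP estimate equals the mode of the distribution.
Mode of Beta(a,b) = (a-1)/(a+b-2)
= 25/67
= 0.3731

0.3731


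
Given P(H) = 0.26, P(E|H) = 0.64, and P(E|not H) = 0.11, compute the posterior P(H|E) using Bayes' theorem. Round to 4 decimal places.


By Bayes' theorem: P(H|E) = P(E|H)*P(H) / P(E)
P(E) = P(E|H)*P(H) + P(E|not H)*P(not H)
P(E) = 0.64*0.26 + 0.11*0.74 = 0.2478
P(H|E) = 0.64*0.26 / 0.2478 = 0.6715

0.6715


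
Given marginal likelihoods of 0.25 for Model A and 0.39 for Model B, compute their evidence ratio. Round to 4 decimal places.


Ratio = ML(A) / ML(B) = 0.25/0.39
= 0.641

0.641


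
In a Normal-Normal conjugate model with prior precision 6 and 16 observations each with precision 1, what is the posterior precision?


Posterior precision = prior precision + n * observation precision
= 6 + 16 * 1
= 6 + 16 = 22

22


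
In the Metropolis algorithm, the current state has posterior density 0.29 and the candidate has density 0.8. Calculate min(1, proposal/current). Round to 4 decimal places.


Ratio = 0.8/0.29 = 2.7586
Acceptance probability = min(1, 2.7586)
= 1.0

1.0


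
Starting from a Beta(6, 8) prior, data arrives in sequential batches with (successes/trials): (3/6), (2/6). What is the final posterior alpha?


In sequential Bayesian updating, we sum all successes.
Total successes = 5
Final alpha = 6 + 5 = 11

11


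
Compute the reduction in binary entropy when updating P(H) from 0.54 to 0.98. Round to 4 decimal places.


H_before = -p*log2(p) - (1-p)*log2(1-p) for p=0.54: 0.9954
H_after for p=0.98: 0.1414
Reduction = 0.9954 - 0.1414 = 0.8539

0.8539


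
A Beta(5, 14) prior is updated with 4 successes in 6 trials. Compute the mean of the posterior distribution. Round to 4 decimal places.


After update: Beta(9, 16)
Mean = 9 / (9 + 16) = 9 / 25
= 0.36

0.36


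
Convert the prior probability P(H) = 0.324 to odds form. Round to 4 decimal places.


P(not H) = 1 - 0.324 = 0.676
Odds = 0.324 / 0.676 = 0.4793

0.4793


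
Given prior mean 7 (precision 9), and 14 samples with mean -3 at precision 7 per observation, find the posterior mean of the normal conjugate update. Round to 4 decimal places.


The posterior mean is a precision-weighted average of prior and data.
Post. prec. = 9 + 98 = 107
Post. mean = (63 + -294)/107 = -231/107 = -2.1589

-2.1589


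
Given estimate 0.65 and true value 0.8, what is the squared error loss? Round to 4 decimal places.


Squared error = (estimate - true)^2
Difference = -0.15
Loss = -0.15^2 = 0.0225

0.0225


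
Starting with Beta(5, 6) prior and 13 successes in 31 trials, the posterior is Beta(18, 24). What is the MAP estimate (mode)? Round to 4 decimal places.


The mode of Beta(a, b) when a > 1 and b > 1 is (a-1)/(a+b-2)
= (18 - 1) / (18 + 24 - 2)
= 17 / 40
= 0.425

0.425


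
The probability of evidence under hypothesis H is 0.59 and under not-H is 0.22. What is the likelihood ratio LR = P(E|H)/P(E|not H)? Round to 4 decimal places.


LR = 0.59 / 0.22
= 2.6818

2.6818


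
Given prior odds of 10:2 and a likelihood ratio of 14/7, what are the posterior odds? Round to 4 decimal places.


Posterior odds = prior odds * LR
Prior odds = 10/2 = 5.0
LR = 14/7 = 2.0
Posterior odds = 5.0 * 2.0 = 10.0

10.0


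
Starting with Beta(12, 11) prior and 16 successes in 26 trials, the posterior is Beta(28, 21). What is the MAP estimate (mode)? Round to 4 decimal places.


The mode of Beta(a, b) when a > 1 and b > 1 is (a-1)/(a+b-2)
= (28 - 1) / (28 + 21 - 2)
= 27 / 47
= 0.5745

0.5745


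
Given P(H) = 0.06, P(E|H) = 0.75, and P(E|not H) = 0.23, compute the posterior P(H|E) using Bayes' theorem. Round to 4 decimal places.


By Bayes' theorem: P(H|E) = P(E|H)*P(H) / P(E)
P(E) = P(E|H)*P(H) + P(E|not H)*P(not H)
P(E) = 0.75*0.06 + 0.23*0.94 = 0.2612
P(H|E) = 0.75*0.06 / 0.2612 = 0.1723

0.1723


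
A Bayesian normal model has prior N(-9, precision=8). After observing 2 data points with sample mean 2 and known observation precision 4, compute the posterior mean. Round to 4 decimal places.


Posterior mean = (prior_precision * prior_mean + n * data_precision * data_mean) / (prior_precision + n * data_precision)
Numerator = 8*-9 + 2*4*2 = -56
Denominator = 8 + 2*4 = 16
Posterior mean = -3.5

-3.5


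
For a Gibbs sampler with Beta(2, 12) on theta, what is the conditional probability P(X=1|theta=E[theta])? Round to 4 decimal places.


E[theta] = 2/(2+12) = 0.1429
P(X=1|theta) = theta = 0.1429

0.1429


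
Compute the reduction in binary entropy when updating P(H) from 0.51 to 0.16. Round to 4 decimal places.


H_before = -p*log2(p) - (1-p)*log2(1-p) for p=0.51: 0.9997
H_after for p=0.16: 0.6343
Reduction = 0.9997 - 0.6343 = 0.3654

0.3654


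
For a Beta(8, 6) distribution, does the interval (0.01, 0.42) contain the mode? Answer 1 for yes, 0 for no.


Mode of Beta(a,b) = (a-1)/(a+b-2)
= (8-1)/(8+6-2) = 0.5833
Check: 0.01 <= 0.5833 <= 0.42?
Result: 0

0


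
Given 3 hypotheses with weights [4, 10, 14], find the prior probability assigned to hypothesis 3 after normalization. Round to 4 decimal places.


To normalize, divide each weight by the sum of all weights.
Sum = 28
Prior(H3) = 14/28 = 0.5

0.5


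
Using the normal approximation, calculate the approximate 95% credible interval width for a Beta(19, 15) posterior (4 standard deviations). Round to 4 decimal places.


Var(Beta) = 19*15/(34^2 * 35) = 0.007
SD = 0.0839
Width ~ 4*SD = 0.3357

0.3357


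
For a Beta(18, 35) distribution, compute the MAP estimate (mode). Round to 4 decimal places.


MAP = mode = (a-1)/(a+b-2)
= (18-1)/(18+35-2)
= 17/51 = 0.3333

0.3333


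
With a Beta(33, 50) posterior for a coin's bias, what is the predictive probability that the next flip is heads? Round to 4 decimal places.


The predictive probability equals the posterior mean.
P(next = heads) = alpha / (alpha + beta)
= 33 / 83 = 0.3976

0.3976


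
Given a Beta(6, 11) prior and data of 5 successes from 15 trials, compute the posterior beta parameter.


Number of failures = 15 - 5 = 10
Posterior beta = 11 + 10 = 21

21


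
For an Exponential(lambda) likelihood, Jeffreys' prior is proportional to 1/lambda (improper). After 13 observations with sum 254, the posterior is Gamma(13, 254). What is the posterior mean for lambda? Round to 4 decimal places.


Posterior = Gamma(n, sum_x) = Gamma(13, 254)
Posterior mean = shape/rate = 13/254
= 0.0512

0.0512


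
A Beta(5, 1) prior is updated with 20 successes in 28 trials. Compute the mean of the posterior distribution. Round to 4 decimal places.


After update: Beta(25, 9)
Mean = 25 / (25 + 9) = 25 / 34
= 0.7353

0.7353


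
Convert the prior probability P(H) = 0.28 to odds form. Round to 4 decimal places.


P(not H) = 1 - 0.28 = 0.72
Odds = 0.28 / 0.72 = 0.3889

0.3889


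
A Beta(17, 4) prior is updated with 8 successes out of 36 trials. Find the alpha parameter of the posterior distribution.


In the Beta-Binomial conjugate update:
alpha_post = alpha_prior + successes
= 17 + 8
= 25

25


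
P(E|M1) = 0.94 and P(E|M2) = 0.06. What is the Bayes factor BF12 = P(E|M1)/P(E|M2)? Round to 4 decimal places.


Bayes factor BF12 = P(E|M1) / P(E|M2)
= 0.94 / 0.06
= 15.6667

15.6667


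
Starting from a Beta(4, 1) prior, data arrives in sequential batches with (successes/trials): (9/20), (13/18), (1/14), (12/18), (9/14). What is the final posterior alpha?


In sequential Bayesian updating, we sum all successes.
Total successes = 44
Final alpha = 4 + 44 = 48

48


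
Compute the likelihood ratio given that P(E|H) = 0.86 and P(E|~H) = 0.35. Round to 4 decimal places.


LR = P(E|H) / P(E|~H)
= 0.86 / 0.35 = 2.4571

2.4571


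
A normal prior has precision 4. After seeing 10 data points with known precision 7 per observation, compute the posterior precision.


In the conjugate normal model, precisions add:
tau_posterior = tau_prior + n * tau_data
= 4 + 10*7 = 74

74


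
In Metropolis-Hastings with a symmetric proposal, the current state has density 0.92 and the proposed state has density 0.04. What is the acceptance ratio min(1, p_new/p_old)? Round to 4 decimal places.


Ratio = p_new / p_old = 0.04 / 0.92 = 0.0435
Acceptance = min(1, 0.0435) = 0.0435

0.0435


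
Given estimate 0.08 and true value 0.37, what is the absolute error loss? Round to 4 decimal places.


Absolute error = |estimate - true|
= |-0.29| = 0.29

0.29


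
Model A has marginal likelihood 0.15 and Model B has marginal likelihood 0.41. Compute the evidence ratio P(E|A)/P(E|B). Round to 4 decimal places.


Evidence ratio = P(E|A) / P(E|B)
= 0.15 / 0.41
= 0.3659

0.3659


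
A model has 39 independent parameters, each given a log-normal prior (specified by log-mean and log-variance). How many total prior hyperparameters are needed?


Each log-normal prior needs 2 hyperparameters (log-mean and log-variance).
Total = 2 * 39 = 78

78


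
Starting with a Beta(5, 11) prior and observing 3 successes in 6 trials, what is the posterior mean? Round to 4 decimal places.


Posterior parameters: alpha = 5 + 3 = 8
beta = 11 + 3 = 14
Posterior mean = alpha / (alpha + beta) = 8 / 22
= 0.3636

0.3636


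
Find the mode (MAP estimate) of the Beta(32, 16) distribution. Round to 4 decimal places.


For Beta(a,b) with a,b > 1:
Mode = (a-1)/(a+b-2) = (32-1)/(48-2)
= 31/46 = 0.6739

0.6739


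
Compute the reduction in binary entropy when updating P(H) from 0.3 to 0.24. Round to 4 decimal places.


H_before = -p*log2(p) - (1-p)*log2(1-p) for p=0.3: 0.8813
H_after for p=0.24: 0.795
Reduction = 0.8813 - 0.795 = 0.0863

0.0863


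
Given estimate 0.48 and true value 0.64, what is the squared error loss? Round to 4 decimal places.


Squared error = (estimate - true)^2
Difference = -0.16
Loss = -0.16^2 = 0.0256

0.0256


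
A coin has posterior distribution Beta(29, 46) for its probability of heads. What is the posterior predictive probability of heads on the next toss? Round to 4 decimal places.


Posterior predictive = E[theta] = alpha/(alpha+beta)
= 29/75
= 0.3867

0.3867


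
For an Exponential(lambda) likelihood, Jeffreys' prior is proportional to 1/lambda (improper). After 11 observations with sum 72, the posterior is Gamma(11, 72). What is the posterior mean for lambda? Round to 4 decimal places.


Posterior = Gamma(n, sum_x) = Gamma(11, 72)
Posterior mean = shape/rate = 11/72
= 0.1528

0.1528


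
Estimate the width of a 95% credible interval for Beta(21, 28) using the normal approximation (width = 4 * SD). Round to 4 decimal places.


For Beta(a,b): Var = ab/((a+b)^2(a+b+1))
Var = 0.0049, SD = 0.07
Approximate 95% CI width = 4 * 0.07 = 0.2799

0.2799


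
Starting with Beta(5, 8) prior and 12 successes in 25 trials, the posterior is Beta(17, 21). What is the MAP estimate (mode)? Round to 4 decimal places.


The mode of Beta(a, b) when a > 1 and b > 1 is (a-1)/(a+b-2)
= (17 - 1) / (17 + 21 - 2)
= 16 / 36
= 0.4444

0.4444


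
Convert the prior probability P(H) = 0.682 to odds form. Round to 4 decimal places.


P(not H) = 1 - 0.682 = 0.318
Odds = 0.682 / 0.318 = 2.1447

2.1447


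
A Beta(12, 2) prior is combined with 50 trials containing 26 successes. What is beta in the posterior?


In conjugate updating:
beta_posterior = beta_prior + (n - k)
= 2 + (50 - 26)
= 2 + 24 = 26

26


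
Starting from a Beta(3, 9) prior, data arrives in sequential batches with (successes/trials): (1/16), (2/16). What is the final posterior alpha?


In sequential Bayesian updating, we sum all successes.
Total successes = 3
Final alpha = 3 + 3 = 6

6


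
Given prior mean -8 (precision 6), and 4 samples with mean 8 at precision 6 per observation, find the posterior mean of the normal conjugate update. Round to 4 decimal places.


The posterior mean is a precision-weighted average of prior and data.
Post. prec. = 6 + 24 = 30
Post. mean = (-48 + 192)/30 = 144/30 = 4.8

4.8


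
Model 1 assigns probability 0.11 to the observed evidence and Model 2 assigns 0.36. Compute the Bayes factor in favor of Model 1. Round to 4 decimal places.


BF = P(data|M1) / P(data|M2)
= 0.11 / 0.36 = 0.3056

0.3056


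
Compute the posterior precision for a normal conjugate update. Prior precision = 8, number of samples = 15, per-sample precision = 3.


tau_post = tau_0 + n * tau
= 8 + 15 * 3 = 53

53


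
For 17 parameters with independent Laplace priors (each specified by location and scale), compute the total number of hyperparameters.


A Laplace prior has 2 hyperparameters per parameter.
Total = 17 * 2 = 34

34


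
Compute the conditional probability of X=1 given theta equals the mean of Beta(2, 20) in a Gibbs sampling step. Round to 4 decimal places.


Mean of Beta(2, 20) = 0.0909
P(X=1 | theta=0.0909) = 0.0909

0.0909


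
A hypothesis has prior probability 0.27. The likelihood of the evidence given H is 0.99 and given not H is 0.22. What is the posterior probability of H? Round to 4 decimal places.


Using Bayes' theorem:
P(E) = 0.27 * 0.99 + 0.73 * 0.22
P(E) = 0.4279
P(H|E) = (0.27 * 0.99) / 0.4279 = 0.6247

0.6247


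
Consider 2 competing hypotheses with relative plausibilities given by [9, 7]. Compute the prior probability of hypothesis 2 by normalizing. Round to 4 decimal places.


Sum of weights = 9 + 7 = 16
Normalized prior for H2 = 7 / 16
= 0.4375

0.4375


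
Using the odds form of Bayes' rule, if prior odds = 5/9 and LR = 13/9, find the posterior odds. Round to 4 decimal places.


Bayes' rule in odds form: posterior odds = prior odds * LR
= (5 * 13) / (9 * 9)
= 65/81 = 0.8025

0.8025


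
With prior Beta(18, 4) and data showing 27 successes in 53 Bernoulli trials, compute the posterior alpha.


Conjugate update: alpha_posterior = alpha_prior + k
= 18 + 27 = 45

45


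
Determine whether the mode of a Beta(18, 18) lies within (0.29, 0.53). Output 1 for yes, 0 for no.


First find the mode: (a-1)/(a+b-2) = 0.5
Is 0.5 in (0.29, 0.53)? 1

1


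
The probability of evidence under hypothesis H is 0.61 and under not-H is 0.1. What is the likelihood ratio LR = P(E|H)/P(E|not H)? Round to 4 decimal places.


LR = 0.61 / 0.1
= 6.1

6.1


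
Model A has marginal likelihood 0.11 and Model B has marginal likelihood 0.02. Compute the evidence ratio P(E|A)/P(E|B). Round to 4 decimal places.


Evidence ratio = P(E|A) / P(E|B)
= 0.11 / 0.02
= 5.5

5.5


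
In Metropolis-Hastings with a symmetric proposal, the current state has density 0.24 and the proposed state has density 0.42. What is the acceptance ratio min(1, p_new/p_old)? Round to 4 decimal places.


Ratio = p_new / p_old = 0.42 / 0.24 = 1.75
Acceptance = min(1, 1.75) = 1.0

1.0


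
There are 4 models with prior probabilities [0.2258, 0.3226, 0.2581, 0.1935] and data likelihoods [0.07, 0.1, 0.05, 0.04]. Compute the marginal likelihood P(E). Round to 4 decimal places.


P(E) = sum over models of P(M_i) * P(E|M_i)
= 0.2258*0.07 + 0.3226*0.1 + 0.2581*0.05 + 0.1935*0.04
= 0.0687

0.0687


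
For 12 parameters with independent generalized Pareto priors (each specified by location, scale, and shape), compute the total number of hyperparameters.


A generalized Pareto prior has 3 hyperparameters per parameter.
Total = 12 * 3 = 36

36


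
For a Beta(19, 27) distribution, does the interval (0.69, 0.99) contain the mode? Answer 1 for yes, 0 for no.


Mode of Beta(a,b) = (a-1)/(a+b-2)
= (19-1)/(19+27-2) = 0.4091
Check: 0.69 <= 0.4091 <= 0.99?
Result: 0

0


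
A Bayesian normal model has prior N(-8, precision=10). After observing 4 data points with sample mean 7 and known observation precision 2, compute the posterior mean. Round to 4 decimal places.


Posterior mean = (prior_precision * prior_mean + n * data_precision * data_mean) / (prior_precision + n * data_precision)
Numerator = 10*-8 + 4*2*7 = -24
Denominator = 10 + 4*2 = 18
Posterior mean = -1.3333

-1.3333


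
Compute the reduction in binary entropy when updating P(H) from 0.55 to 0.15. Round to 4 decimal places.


H_before = -p*log2(p) - (1-p)*log2(1-p) for p=0.55: 0.9928
H_after for p=0.15: 0.6098
Reduction = 0.9928 - 0.6098 = 0.3829

0.3829


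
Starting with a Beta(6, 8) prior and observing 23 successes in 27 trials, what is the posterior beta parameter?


Posterior beta = prior beta + failures
Failures = 27 - 23 = 4
beta_post = 8 + 4 = 12

12


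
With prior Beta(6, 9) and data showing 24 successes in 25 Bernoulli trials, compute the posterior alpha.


Conjugate update: alpha_posterior = alpha_prior + k
= 6 + 24 = 30

30


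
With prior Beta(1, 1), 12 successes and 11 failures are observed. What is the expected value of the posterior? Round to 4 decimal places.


Posterior = Beta(13, 12)
E[theta] = alpha/(alpha+beta)
= 13/25 = 0.52

0.52


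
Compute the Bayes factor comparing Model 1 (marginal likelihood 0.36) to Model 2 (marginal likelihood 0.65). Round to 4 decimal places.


BF12 = marginal likelihood of M1 / marginal likelihood of M2
= 0.36/0.65
= 0.5538

0.5538


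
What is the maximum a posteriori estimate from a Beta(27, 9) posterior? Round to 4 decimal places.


The MAP estimate equals the mode of the distribution.
Mode of Beta(a,b) = (a-1)/(a+b-2)
= 26/34
= 0.7647

0.7647


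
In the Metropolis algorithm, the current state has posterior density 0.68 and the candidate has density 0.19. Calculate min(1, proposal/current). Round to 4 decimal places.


Ratio = 0.19/0.68 = 0.2794
Acceptance probability = min(1, 0.2794)
= 0.2794

0.2794


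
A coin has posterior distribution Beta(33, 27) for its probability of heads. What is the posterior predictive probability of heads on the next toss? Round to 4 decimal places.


Posterior predictive = E[theta] = alpha/(alpha+beta)
= 33/60
= 0.55

0.55
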